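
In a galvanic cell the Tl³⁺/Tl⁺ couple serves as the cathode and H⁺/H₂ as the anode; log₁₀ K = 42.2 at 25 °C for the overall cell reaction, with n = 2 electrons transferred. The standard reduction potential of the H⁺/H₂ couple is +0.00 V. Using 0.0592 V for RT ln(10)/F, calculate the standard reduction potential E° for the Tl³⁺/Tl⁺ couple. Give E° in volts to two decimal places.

E°cell = (0.0592/n)·log K = (0.0592/2)(42.2) = +1.249 V.
Since Tl³⁺/Tl⁺ is the cathode and H⁺/H₂ the anode, E°cell = E°(Tl³⁺/Tl⁺) − E°(H⁺/H₂).
So E°(Tl³⁺/Tl⁺) = E°cell + E°(H⁺/H₂) = +1.249 + (+0.00) = +1.25 V.

+1.25 V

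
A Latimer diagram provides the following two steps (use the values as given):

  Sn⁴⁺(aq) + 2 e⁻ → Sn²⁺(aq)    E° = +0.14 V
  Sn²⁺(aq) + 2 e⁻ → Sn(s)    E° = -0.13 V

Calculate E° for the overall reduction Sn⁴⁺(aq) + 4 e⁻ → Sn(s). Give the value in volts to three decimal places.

Since ΔG° = −nFE° is additive over sequential reductions, n₃E°₃ = n₁E°₁ + n₂E°₂.
E°₃ = (2×+0.14 + 2×-0.13) / 4 = (+0.020) / 4 = +0.005 V.

+0.005 V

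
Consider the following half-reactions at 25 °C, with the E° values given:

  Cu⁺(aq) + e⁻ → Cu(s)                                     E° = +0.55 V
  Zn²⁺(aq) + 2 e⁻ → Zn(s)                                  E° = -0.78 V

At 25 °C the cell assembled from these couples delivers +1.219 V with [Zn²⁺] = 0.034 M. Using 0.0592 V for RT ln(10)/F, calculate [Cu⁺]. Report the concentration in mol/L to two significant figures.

0.0025 M

Cu⁺/Cu is the cathode, Zn²⁺/Zn the anode: E°cell = +1.33 V, n = 2.
Overall reaction: 2 Cu⁺(aq) + Zn(s) → 2 Cu(s) + Zn²⁺(aq); Q = [Zn²⁺]^1/[Cu⁺]^2.
From E = E° − (0.0592/n) log Q: log Q = (E° − E)·n/0.0592 = (+1.33 − (+1.219))·2/0.0592 = 3.7500.
So 2·log[Cu⁺] = 1·log(0.034) − log Q = -1.4685 − (3.7500) = -5.2185; log[Cu⁺] = -5.2185 / 2 = -2.6092; [Cu⁺] = 10^(-2.6092) ≈ 0.0025 M.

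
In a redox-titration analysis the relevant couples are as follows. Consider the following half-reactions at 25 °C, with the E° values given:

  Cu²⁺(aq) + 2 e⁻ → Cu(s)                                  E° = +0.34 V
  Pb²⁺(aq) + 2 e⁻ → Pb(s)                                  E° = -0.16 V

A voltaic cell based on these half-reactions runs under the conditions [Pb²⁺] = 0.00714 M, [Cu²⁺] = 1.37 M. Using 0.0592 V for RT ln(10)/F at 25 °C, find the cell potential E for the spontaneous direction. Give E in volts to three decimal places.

Cu²⁺/Cu is the cathode (higher E°), Pb²⁺/Pb the anode: E°cell = +0.34 − (-0.16) = +0.50 V, n = 2.
Overall: Cu²⁺(aq) + Pb(s) → Cu(s) + Pb²⁺(aq)
Q = [Pb²⁺] / ([Cu²⁺]); log Q = -2.283.
E = E° − (0.0592/n) log Q = +0.50 − (0.0592/2)(-2.283) = +0.568 V.

+0.568 V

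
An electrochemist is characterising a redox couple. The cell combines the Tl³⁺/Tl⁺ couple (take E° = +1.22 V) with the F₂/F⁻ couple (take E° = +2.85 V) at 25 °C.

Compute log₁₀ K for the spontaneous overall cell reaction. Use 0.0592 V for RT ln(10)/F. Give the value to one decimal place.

Cathode: F₂/F⁻; anode: Tl³⁺/Tl⁺. E°cell = +1.63 V, n = 2.
log K = nE°cell / 0.0592 = (2)(+1.63) / 0.0592 = 55.1.

55.1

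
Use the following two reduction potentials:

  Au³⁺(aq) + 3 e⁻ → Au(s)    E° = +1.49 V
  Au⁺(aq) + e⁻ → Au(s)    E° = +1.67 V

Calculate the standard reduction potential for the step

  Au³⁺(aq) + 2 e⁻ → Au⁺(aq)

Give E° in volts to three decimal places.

+1.400 V

Sequential free energies add, so n₃E°₃ = n₁E°₁ + n₂E°₂.
With n₃ = 3, and the known step contributing 1×(+1.67) V, the unknown satisfies 2·E° = 3×(+1.49) − 1×(+1.67) = +2.800.
E° = +2.800 / 2 = +1.400 V.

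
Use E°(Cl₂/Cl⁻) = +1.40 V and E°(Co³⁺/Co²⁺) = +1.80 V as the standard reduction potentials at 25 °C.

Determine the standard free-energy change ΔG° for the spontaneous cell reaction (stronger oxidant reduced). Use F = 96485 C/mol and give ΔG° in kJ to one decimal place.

-77.2 kJ

Co³⁺/Co²⁺ (E° = +1.80 V) is the cathode; Cl₂/Cl⁻ (E° = +1.40 V) is the anode, so E°cell = +0.40 V.
Balancing electrons gives n = 2 (lcm of 1 and 2).
ΔG° = −nFE° = −(2)(96485)(+0.40) = -77,188 J = -77.2 kJ.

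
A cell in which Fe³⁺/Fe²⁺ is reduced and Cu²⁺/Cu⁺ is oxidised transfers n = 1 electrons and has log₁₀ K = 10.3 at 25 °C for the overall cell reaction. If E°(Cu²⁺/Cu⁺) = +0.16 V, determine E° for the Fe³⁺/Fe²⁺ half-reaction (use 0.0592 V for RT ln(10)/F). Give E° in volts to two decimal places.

E°cell = (0.0592/n)·log K = (0.0592/1)(10.3) = +0.610 V.
Since Fe³⁺/Fe²⁺ is the cathode and Cu²⁺/Cu⁺ the anode, E°cell = E°(Fe³⁺/Fe²⁺) − E°(Cu²⁺/Cu⁺).
So E°(Fe³⁺/Fe²⁺) = E°cell + E°(Cu²⁺/Cu⁺) = +0.610 + (+0.16) = +0.77 V.

+0.77 V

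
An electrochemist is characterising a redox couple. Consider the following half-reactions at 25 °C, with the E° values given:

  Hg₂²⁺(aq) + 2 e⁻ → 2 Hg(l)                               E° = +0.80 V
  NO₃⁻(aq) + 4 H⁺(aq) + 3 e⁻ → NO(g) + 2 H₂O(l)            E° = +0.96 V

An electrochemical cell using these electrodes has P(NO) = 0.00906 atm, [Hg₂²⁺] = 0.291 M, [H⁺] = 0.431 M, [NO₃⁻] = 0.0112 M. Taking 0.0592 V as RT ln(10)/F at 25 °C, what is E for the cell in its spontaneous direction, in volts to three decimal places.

NO₃⁻/NO is the cathode (higher E°), Hg₂²⁺/Hg the anode: E°cell = +0.96 − (+0.80) = +0.16 V, n = 6.
Overall: 2 NO₃⁻(aq) + 8 H⁺(aq) + 6 Hg(l) → 2 NO(g) + 4 H₂O(l) + 3 Hg₂²⁺(aq)
Q = P(NO)^2·[Hg₂²⁺]^3 / ([NO₃⁻]^2·[H⁺]^8); log Q = 1.132.
E = E° − (0.0592/n) log Q = +0.16 − (0.0592/6)(1.132) = +0.149 V.

+0.149 V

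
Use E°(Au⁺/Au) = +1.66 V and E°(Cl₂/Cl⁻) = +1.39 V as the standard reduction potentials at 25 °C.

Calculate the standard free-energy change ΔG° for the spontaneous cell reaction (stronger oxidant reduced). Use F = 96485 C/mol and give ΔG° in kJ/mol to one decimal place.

-52.1 kJ/mol

Au⁺/Au (E° = +1.66 V) is the cathode; Cl₂/Cl⁻ (E° = +1.39 V) is the anode, so E°cell = +0.27 V.
Balancing electrons gives n = 2 (lcm of 1 and 2).
ΔG° = −nFE° = −(2)(96485)(+0.27) = -52,102 J = -52.1 kJ/mol.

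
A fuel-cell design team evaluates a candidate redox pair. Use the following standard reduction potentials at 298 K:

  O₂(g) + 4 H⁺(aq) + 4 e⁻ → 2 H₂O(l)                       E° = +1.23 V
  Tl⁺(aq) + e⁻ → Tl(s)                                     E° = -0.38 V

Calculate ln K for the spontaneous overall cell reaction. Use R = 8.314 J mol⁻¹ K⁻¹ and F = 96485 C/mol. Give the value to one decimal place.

250.8

Cathode: O₂/H₂O; anode: Tl⁺/Tl. E°cell = (+1.23) − (-0.38) = +1.61 V, with n = 4.
ΔG° = −nFE° = −RT ln K, so ln K = nFE°/(RT) = (4)(96485)(+1.61) / ((8.314)(298)) = 250.795.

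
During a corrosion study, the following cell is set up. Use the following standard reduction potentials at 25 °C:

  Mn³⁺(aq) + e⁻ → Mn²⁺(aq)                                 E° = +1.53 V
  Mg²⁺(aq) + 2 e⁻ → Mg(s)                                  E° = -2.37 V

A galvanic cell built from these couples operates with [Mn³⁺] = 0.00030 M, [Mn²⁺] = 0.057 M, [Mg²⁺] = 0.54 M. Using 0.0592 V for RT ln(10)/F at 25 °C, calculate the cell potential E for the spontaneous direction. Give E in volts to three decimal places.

Mn³⁺/Mn²⁺ is the cathode (higher E°), Mg²⁺/Mg the anode: E°cell = +1.53 − (-2.37) = +3.90 V, n = 2.
Overall: 2 Mn³⁺(aq) + Mg(s) → 2 Mn²⁺(aq) + Mg²⁺(aq)
Q = [Mn²⁺]^2·[Mg²⁺] / ([Mn³⁺]^2); log Q = 4.290.
E = E° − (0.0592/n) log Q = +3.90 − (0.0592/2)(4.290) = +3.773 V.

+3.773 V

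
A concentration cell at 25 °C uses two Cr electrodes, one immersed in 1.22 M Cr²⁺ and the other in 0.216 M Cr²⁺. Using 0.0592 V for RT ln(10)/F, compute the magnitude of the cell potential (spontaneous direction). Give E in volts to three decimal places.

+0.022 V

For a concentration cell E°cell = 0. The 1.22 M side is the cathode (reduction is favoured where [Cr²⁺] is higher).
With n = 2, E = −(0.0592/2) log([Cr²⁺]ₐₙ/[Cr²⁺]꜀ₐₜ) = −(0.0592/2) log(0.216/1.22) = −(0.0592/2)(-0.752) = +0.022 V.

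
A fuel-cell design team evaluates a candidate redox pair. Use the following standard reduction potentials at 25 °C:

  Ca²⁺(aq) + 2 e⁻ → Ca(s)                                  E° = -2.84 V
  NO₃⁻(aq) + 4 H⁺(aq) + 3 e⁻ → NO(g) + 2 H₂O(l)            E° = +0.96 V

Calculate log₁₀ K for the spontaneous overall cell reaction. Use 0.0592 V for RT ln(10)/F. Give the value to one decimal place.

Cathode: NO₃⁻/NO; anode: Ca²⁺/Ca. E°cell = +3.80 V, n = 6.
log K = nE°cell / 0.0592 = (6)(+3.80) / 0.0592 = 385.1.

385.1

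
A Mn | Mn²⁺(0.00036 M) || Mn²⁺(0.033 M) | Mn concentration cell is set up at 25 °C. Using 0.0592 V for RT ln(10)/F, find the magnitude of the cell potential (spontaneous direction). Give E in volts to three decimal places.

For a concentration cell E°cell = 0. The 0.033 M side is the cathode (reduction is favoured where [Mn²⁺] is higher).
With n = 2, E = −(0.0592/2) log([Mn²⁺]ₐₙ/[Mn²⁺]꜀ₐₜ) = −(0.0592/2) log(0.00036/0.033) = −(0.0592/2)(-1.962) = +0.058 V.

+0.058 V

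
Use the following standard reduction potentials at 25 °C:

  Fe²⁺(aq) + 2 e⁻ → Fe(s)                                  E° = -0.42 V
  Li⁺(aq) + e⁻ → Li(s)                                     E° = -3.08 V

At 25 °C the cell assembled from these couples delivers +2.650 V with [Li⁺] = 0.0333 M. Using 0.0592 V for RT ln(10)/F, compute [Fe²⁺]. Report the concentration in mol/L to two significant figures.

Fe²⁺/Fe is the cathode, Li⁺/Li the anode: E°cell = +2.66 V, n = 2.
Overall reaction: Fe²⁺(aq) + 2 Li(s) → Fe(s) + 2 Li⁺(aq); Q = [Li⁺]^2/[Fe²⁺]^1.
From E = E° − (0.0592/n) log Q: log Q = (E° − E)·n/0.0592 = (+2.66 − (+2.650))·2/0.0592 = 0.3378.
So 1·log[Fe²⁺] = 2·log(0.0333) − log Q = -2.9551 − (0.3378) = -3.2929; [Fe²⁺] = 10^(-3.2929) ≈ 0.00051 M.

0.00051 M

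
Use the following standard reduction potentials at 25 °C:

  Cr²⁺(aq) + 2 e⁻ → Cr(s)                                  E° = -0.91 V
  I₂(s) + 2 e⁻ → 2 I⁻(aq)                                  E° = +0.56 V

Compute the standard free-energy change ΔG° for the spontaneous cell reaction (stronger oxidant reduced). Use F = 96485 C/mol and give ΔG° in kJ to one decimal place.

-283.7 kJ

I₂/I⁻ (E° = +0.56 V) is the cathode; Cr²⁺/Cr (E° = -0.91 V) is the anode, so E°cell = +1.47 V.
Balancing electrons gives n = 2 (lcm of 2 and 2).
ΔG° = −nFE° = −(2)(96485)(+1.47) = -283,666 J = -283.7 kJ.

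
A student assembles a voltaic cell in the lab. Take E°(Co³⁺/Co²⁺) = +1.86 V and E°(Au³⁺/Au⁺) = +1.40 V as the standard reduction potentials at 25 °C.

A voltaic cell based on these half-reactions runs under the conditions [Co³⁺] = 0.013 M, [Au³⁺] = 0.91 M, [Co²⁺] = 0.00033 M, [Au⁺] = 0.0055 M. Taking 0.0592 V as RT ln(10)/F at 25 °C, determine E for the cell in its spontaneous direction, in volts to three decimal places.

Co³⁺/Co²⁺ is the cathode (higher E°), Au³⁺/Au⁺ the anode: E°cell = +1.86 − (+1.40) = +0.46 V, n = 2.
Overall: 2 Co³⁺(aq) + Au⁺(aq) → 2 Co²⁺(aq) + Au³⁺(aq)
Q = [Co²⁺]^2·[Au³⁺] / ([Co³⁺]^2·[Au⁺]); log Q = -0.972.
E = E° − (0.0592/n) log Q = +0.46 − (0.0592/2)(-0.972) = +0.489 V.

+0.489 V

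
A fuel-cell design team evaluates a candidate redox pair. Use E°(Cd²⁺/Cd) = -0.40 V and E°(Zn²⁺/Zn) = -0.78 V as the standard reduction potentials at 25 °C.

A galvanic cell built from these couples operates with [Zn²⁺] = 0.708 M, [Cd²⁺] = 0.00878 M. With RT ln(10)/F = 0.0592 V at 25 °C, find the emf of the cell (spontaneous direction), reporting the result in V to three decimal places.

+0.324 V

Cd²⁺/Cd is the cathode (higher E°), Zn²⁺/Zn the anode: E°cell = -0.40 − (-0.78) = +0.38 V, n = 2.
Overall: Cd²⁺(aq) + Zn(s) → Cd(s) + Zn²⁺(aq)
Q = [Zn²⁺] / ([Cd²⁺]); log Q = 1.907.
E = E° − (0.0592/n) log Q = +0.38 − (0.0592/2)(1.907) = +0.324 V.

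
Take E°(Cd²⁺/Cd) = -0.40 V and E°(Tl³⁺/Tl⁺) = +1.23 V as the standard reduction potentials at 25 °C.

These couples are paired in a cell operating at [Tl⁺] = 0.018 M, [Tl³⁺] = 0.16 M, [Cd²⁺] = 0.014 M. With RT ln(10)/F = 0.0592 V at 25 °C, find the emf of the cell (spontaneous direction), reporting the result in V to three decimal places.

+1.713 V

Tl³⁺/Tl⁺ is the cathode (higher E°), Cd²⁺/Cd the anode: E°cell = +1.23 − (-0.40) = +1.63 V, n = 2.
Overall: Tl³⁺(aq) + Cd(s) → Tl⁺(aq) + Cd²⁺(aq)
Q = [Tl⁺]·[Cd²⁺] / ([Tl³⁺]); log Q = -2.803.
E = E° − (0.0592/n) log Q = +1.63 − (0.0592/2)(-2.803) = +1.713 V.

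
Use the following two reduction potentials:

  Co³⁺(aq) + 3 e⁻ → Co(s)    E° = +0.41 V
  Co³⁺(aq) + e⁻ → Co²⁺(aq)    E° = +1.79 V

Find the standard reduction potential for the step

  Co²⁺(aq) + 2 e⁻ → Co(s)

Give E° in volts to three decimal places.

Sequential free energies add, so n₃E°₃ = n₁E°₁ + n₂E°₂.
With n₃ = 3, and the known step contributing 1×(+1.79) V, the unknown satisfies 2·E° = 3×(+0.41) − 1×(+1.79) = -0.560.
E° = -0.560 / 2 = -0.280 V.

-0.280 V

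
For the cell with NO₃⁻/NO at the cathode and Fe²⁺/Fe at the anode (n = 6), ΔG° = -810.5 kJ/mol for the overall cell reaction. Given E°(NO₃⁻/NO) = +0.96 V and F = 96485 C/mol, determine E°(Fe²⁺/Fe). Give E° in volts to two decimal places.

E°cell = −ΔG°/(nF) = −(-810.5×10³)/((6)(96485)) = +1.400 V.
Since NO₃⁻/NO is the cathode and Fe²⁺/Fe the anode, E°cell = E°(NO₃⁻/NO) − E°(Fe²⁺/Fe).
So E°(Fe²⁺/Fe) = E°(NO₃⁻/NO) − E°cell = (+0.96) − (+1.400) = -0.44 V.

-0.44 V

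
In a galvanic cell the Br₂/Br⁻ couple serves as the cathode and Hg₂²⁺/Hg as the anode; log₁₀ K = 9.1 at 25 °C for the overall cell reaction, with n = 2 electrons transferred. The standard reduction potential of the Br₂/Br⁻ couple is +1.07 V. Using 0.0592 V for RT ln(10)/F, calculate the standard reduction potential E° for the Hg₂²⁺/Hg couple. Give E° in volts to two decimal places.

+0.80 V

E°cell = (0.0592/n)·log K = (0.0592/2)(9.1) = +0.269 V.
Since Br₂/Br⁻ is the cathode and Hg₂²⁺/Hg the anode, E°cell = E°(Br₂/Br⁻) − E°(Hg₂²⁺/Hg).
So E°(Hg₂²⁺/Hg) = E°(Br₂/Br⁻) − E°cell = (+1.07) − (+0.269) = +0.80 V.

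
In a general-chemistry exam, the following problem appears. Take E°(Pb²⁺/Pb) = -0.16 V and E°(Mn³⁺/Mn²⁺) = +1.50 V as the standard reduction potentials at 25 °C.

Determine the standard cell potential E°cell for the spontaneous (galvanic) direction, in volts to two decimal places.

+1.66 V

The Mn³⁺/Mn²⁺ couple has the higher reduction potential, so it is the cathode; Pb²⁺/Pb is oxidised at the anode.
E°cell = E°(cathode) − E°(anode) = (+1.50) − (-0.16) = +1.66 V.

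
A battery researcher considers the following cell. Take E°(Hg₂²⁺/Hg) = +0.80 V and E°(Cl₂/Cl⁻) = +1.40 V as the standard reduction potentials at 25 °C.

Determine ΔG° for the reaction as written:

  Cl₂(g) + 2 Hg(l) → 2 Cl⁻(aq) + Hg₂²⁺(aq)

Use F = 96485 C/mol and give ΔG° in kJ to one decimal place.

-115.8 kJ

As written, Cl₂/Cl⁻ is reduced (cathode) and Hg₂²⁺/Hg is oxidised (anode), so E°cell = (+1.40) − (+0.80) = +0.60 V.
Balancing electrons gives n = 2.
ΔG° = −nFE° = −(2)(96485)(+0.60) = -115,782 J = -115.8 kJ.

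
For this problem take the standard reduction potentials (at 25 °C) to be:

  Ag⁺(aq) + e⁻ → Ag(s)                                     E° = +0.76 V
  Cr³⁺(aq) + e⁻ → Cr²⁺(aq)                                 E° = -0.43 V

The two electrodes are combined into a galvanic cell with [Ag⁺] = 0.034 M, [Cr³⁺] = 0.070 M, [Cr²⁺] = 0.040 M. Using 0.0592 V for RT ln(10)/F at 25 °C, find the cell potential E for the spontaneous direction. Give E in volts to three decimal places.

+1.089 V

Ag⁺/Ag is the cathode (higher E°), Cr³⁺/Cr²⁺ the anode: E°cell = +0.76 − (-0.43) = +1.19 V, n = 1.
Overall: Ag⁺(aq) + Cr²⁺(aq) → Ag(s) + Cr³⁺(aq)
Q = [Cr³⁺] / ([Ag⁺]·[Cr²⁺]); log Q = 1.712.
E = E° − (0.0592/n) log Q = +1.19 − (0.0592/1)(1.712) = +1.089 V.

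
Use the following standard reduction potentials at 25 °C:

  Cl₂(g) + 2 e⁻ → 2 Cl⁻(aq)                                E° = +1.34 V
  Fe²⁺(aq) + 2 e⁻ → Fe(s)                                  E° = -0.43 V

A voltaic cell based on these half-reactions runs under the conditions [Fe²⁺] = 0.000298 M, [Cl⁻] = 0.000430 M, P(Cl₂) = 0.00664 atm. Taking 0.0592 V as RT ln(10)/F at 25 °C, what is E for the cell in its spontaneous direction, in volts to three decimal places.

+2.009 V

Cl₂/Cl⁻ is the cathode (higher E°), Fe²⁺/Fe the anode: E°cell = +1.34 − (-0.43) = +1.77 V, n = 2.
Overall: Cl₂(g) + Fe(s) → 2 Cl⁻(aq) + Fe²⁺(aq)
Q = [Cl⁻]^2·[Fe²⁺] / (P(Cl₂)); log Q = -8.081.
E = E° − (0.0592/n) log Q = +1.77 − (0.0592/2)(-8.081) = +2.009 V.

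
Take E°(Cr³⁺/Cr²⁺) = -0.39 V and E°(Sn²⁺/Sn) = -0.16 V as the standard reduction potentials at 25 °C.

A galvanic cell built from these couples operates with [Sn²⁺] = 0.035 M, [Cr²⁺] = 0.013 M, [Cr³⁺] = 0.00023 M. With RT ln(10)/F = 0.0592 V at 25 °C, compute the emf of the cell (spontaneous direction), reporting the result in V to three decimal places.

Sn²⁺/Sn is the cathode (higher E°), Cr³⁺/Cr²⁺ the anode: E°cell = -0.16 − (-0.39) = +0.23 V, n = 2.
Overall: Sn²⁺(aq) + 2 Cr²⁺(aq) → Sn(s) + 2 Cr³⁺(aq)
Q = [Cr³⁺]^2 / ([Sn²⁺]·[Cr²⁺]^2); log Q = -2.048.
E = E° − (0.0592/n) log Q = +0.23 − (0.0592/2)(-2.048) = +0.291 V.

+0.291 V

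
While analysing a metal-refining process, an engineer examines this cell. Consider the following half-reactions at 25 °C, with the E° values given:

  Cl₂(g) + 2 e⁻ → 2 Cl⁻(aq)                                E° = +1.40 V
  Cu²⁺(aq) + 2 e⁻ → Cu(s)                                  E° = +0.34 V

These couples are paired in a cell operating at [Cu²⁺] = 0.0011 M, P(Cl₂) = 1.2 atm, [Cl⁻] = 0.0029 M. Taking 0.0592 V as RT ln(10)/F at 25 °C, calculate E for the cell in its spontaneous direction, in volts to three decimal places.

Cl₂/Cl⁻ is the cathode (higher E°), Cu²⁺/Cu the anode: E°cell = +1.40 − (+0.34) = +1.06 V, n = 2.
Overall: Cl₂(g) + Cu(s) → 2 Cl⁻(aq) + Cu²⁺(aq)
Q = [Cl⁻]^2·[Cu²⁺] / (P(Cl₂)); log Q = -8.113.
E = E° − (0.0592/n) log Q = +1.06 − (0.0592/2)(-8.113) = +1.300 V.

+1.300 V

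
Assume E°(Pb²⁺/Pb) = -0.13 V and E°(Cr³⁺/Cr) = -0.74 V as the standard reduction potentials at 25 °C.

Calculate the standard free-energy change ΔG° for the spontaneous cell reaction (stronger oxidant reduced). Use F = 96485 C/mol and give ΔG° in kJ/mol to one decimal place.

-353.1 kJ/mol

Pb²⁺/Pb (E° = -0.13 V) is the cathode; Cr³⁺/Cr (E° = -0.74 V) is the anode, so E°cell = +0.61 V.
Balancing electrons gives n = 6 (lcm of 2 and 3).
ΔG° = −nFE° = −(6)(96485)(+0.61) = -353,135 J = -353.1 kJ/mol.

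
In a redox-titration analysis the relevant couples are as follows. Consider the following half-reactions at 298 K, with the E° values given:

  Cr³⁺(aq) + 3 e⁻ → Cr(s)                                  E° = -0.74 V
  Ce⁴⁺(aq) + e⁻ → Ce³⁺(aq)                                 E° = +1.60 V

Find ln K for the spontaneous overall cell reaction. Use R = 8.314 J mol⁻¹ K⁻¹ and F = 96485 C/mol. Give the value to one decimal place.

Cathode: Ce⁴⁺/Ce³⁺; anode: Cr³⁺/Cr. E°cell = (+1.60) − (-0.74) = +2.34 V, with n = 3.
ΔG° = −nFE° = −RT ln K, so ln K = nFE°/(RT) = (3)(96485)(+2.34) / ((8.314)(298)) = 273.382.

273.4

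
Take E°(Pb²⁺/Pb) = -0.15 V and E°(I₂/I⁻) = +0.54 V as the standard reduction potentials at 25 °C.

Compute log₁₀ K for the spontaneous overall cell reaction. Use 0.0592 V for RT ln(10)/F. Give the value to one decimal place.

Cathode: I₂/I⁻; anode: Pb²⁺/Pb. E°cell = +0.69 V, n = 2.
log K = nE°cell / 0.0592 = (2)(+0.69) / 0.0592 = 23.3.

23.3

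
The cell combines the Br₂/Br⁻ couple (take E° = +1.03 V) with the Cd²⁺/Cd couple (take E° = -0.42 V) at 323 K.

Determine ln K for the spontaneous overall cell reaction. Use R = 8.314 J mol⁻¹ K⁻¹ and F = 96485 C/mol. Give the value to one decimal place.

Cathode: Br₂/Br⁻; anode: Cd²⁺/Cd. E°cell = (+1.03) − (-0.42) = +1.45 V, with n = 2.
ΔG° = −nFE° = −RT ln K, so ln K = nFE°/(RT) = (2)(96485)(+1.45) / ((8.314)(323)) = 104.195.

104.2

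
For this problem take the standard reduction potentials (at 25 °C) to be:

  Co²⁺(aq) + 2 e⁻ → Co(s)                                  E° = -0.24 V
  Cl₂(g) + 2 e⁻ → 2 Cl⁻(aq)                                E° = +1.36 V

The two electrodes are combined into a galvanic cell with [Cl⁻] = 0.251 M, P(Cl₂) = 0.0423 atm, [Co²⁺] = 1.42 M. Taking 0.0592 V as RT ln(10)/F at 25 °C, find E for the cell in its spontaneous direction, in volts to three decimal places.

Cl₂/Cl⁻ is the cathode (higher E°), Co²⁺/Co the anode: E°cell = +1.36 − (-0.24) = +1.60 V, n = 2.
Overall: Cl₂(g) + Co(s) → 2 Cl⁻(aq) + Co²⁺(aq)
Q = [Cl⁻]^2·[Co²⁺] / (P(Cl₂)); log Q = 0.325.
E = E° − (0.0592/n) log Q = +1.60 − (0.0592/2)(0.325) = +1.590 V.

+1.590 V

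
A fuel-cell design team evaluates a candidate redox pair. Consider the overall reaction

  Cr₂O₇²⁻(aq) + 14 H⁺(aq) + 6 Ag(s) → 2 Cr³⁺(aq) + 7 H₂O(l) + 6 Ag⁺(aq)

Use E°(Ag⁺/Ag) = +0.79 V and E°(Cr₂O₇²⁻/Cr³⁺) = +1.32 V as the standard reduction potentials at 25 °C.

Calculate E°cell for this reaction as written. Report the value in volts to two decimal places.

+0.53 V

The Cr₂O₇²⁻/Cr³⁺ couple has the higher reduction potential, so it is the cathode; Ag⁺/Ag is oxidised at the anode.
E°cell = E°(cathode) − E°(anode) = (+1.32) − (+0.79) = +0.53 V.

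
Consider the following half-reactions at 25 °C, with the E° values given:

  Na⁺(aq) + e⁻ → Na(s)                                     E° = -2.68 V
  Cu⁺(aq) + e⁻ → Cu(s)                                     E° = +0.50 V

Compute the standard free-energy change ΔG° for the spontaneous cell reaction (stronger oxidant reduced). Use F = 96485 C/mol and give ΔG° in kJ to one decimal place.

-306.8 kJ

Cu⁺/Cu (E° = +0.50 V) is the cathode; Na⁺/Na (E° = -2.68 V) is the anode, so E°cell = +3.18 V.
Balancing electrons gives n = 1 (lcm of 1 and 1).
ΔG° = −nFE° = −(1)(96485)(+3.18) = -306,822 J = -306.8 kJ.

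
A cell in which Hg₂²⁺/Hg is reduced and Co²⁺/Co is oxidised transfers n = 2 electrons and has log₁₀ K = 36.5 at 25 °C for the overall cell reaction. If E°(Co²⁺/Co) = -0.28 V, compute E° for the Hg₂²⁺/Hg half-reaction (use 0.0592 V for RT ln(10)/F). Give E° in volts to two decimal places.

E°cell = (0.0592/n)·log K = (0.0592/2)(36.5) = +1.080 V.
Since Hg₂²⁺/Hg is the cathode and Co²⁺/Co the anode, E°cell = E°(Hg₂²⁺/Hg) − E°(Co²⁺/Co).
So E°(Hg₂²⁺/Hg) = E°cell + E°(Co²⁺/Co) = +1.080 + (-0.28) = +0.80 V.

+0.80 V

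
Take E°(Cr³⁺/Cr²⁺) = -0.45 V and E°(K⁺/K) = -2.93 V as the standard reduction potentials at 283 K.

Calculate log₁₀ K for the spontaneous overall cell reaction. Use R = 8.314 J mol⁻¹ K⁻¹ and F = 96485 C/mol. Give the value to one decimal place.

44.2

Cathode: Cr³⁺/Cr²⁺; anode: K⁺/K. E°cell = (-0.45) − (-2.93) = +2.48 V, with n = 1.
ΔG° = −nFE° = −RT ln K, so ln K = nFE°/(RT) = (1)(96485)(+2.48) / ((8.314)(283)) = 101.699.
log₁₀ K = 101.699 / ln 10 = 44.2.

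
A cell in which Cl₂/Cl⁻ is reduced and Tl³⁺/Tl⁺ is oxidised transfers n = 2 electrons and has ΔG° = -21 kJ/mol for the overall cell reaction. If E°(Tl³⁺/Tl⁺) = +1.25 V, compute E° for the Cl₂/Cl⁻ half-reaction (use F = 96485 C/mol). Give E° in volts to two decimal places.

E°cell = −ΔG°/(nF) = −(-21×10³)/((2)(96485)) = +0.109 V.
Since Cl₂/Cl⁻ is the cathode and Tl³⁺/Tl⁺ the anode, E°cell = E°(Cl₂/Cl⁻) − E°(Tl³⁺/Tl⁺).
So E°(Cl₂/Cl⁻) = E°cell + E°(Tl³⁺/Tl⁺) = +0.109 + (+1.25) = +1.36 V.

+1.36 V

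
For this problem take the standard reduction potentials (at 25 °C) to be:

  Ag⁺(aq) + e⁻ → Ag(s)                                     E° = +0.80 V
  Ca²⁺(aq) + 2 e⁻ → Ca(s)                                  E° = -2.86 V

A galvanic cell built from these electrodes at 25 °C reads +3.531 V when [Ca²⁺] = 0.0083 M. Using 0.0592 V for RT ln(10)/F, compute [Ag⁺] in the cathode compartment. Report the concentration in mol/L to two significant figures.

0.00060 M

Ag⁺/Ag is the cathode, Ca²⁺/Ca the anode: E°cell = +3.66 V, n = 2.
Overall reaction: 2 Ag⁺(aq) + Ca(s) → 2 Ag(s) + Ca²⁺(aq); Q = [Ca²⁺]^1/[Ag⁺]^2.
From E = E° − (0.0592/n) log Q: log Q = (E° − E)·n/0.0592 = (+3.66 − (+3.531))·2/0.0592 = 4.3581.
So 2·log[Ag⁺] = 1·log(0.0083) − log Q = -2.0809 − (4.3581) = -6.4390; log[Ag⁺] = -6.4390 / 2 = -3.2195; [Ag⁺] = 10^(-3.2195) ≈ 0.00060 M.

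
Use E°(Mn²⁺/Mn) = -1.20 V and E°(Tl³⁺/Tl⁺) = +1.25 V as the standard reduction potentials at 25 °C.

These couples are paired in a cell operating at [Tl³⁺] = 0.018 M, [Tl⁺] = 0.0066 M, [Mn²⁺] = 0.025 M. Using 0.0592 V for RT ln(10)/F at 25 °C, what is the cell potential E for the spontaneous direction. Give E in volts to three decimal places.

Tl³⁺/Tl⁺ is the cathode (higher E°), Mn²⁺/Mn the anode: E°cell = +1.25 − (-1.20) = +2.45 V, n = 2.
Overall: Tl³⁺(aq) + Mn(s) → Tl⁺(aq) + Mn²⁺(aq)
Q = [Tl⁺]·[Mn²⁺] / ([Tl³⁺]); log Q = -2.038.
E = E° − (0.0592/n) log Q = +2.45 − (0.0592/2)(-2.038) = +2.510 V.

+2.510 V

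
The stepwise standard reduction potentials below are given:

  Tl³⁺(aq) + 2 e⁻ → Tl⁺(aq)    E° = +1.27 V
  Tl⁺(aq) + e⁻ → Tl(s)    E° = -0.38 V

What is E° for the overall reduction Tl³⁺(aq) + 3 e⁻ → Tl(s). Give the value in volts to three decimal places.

+0.720 V

Standard free energies of sequential steps add: ΔG°₃ = ΔG°₁ + ΔG°₂, so n₃E°₃ = n₁E°₁ + n₂E°₂.
E°₃ = (2×+1.27 + 1×-0.38) / 3 = (+2.160) / 3 = +0.720 V.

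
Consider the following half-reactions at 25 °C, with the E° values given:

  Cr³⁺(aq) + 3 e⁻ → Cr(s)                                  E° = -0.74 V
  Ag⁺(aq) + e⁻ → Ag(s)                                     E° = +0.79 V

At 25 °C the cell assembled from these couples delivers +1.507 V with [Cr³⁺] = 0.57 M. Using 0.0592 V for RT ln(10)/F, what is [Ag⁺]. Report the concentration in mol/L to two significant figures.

0.34 M

Ag⁺/Ag is the cathode, Cr³⁺/Cr the anode: E°cell = +1.53 V, n = 3.
Overall reaction: 3 Ag⁺(aq) + Cr(s) → 3 Ag(s) + Cr³⁺(aq); Q = [Cr³⁺]^1/[Ag⁺]^3.
From E = E° − (0.0592/n) log Q: log Q = (E° − E)·n/0.0592 = (+1.53 − (+1.507))·3/0.0592 = 1.1655.
So 3·log[Ag⁺] = 1·log(0.57) − log Q = -0.2441 − (1.1655) = -1.4096; log[Ag⁺] = -1.4096 / 3 = -0.4699; [Ag⁺] = 10^(-0.4699) ≈ 0.34 M.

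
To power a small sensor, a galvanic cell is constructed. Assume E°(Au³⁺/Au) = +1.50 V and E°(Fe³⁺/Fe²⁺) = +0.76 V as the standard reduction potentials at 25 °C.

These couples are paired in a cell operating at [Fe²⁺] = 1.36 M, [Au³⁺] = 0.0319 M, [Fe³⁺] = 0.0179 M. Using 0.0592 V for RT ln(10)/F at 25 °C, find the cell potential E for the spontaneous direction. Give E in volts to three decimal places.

+0.822 V

Au³⁺/Au is the cathode (higher E°), Fe³⁺/Fe²⁺ the anode: E°cell = +1.50 − (+0.76) = +0.74 V, n = 3.
Overall: Au³⁺(aq) + 3 Fe²⁺(aq) → Au(s) + 3 Fe³⁺(aq)
Q = [Fe³⁺]^3 / ([Au³⁺]·[Fe²⁺]^3); log Q = -4.146.
E = E° − (0.0592/n) log Q = +0.74 − (0.0592/3)(-4.146) = +0.822 V.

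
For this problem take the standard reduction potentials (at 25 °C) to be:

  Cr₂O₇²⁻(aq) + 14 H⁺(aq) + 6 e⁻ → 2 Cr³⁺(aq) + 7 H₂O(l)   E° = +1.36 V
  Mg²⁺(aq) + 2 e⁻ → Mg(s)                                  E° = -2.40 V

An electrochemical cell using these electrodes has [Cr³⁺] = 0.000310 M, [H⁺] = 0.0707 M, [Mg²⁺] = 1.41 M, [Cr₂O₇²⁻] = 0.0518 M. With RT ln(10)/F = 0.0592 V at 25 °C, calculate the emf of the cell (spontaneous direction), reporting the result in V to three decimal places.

+3.653 V

Cr₂O₇²⁻/Cr³⁺ is the cathode (higher E°), Mg²⁺/Mg the anode: E°cell = +1.36 − (-2.40) = +3.76 V, n = 6.
Overall: Cr₂O₇²⁻(aq) + 14 H⁺(aq) + 3 Mg(s) → 2 Cr³⁺(aq) + 7 H₂O(l) + 3 Mg²⁺(aq)
Q = [Cr³⁺]^2·[Mg²⁺]^3 / ([Cr₂O₇²⁻]·[H⁺]^14); log Q = 10.824.
E = E° − (0.0592/n) log Q = +3.76 − (0.0592/6)(10.824) = +3.653 V.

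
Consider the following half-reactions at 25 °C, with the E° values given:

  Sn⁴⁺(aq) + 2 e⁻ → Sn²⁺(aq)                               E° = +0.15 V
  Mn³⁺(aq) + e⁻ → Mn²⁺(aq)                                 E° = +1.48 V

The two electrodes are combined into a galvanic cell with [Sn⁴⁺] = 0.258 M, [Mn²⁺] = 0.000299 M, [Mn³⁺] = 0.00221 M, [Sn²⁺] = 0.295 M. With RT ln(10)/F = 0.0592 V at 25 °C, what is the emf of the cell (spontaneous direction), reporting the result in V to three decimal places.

Mn³⁺/Mn²⁺ is the cathode (higher E°), Sn⁴⁺/Sn²⁺ the anode: E°cell = +1.48 − (+0.15) = +1.33 V, n = 2.
Overall: 2 Mn³⁺(aq) + Sn²⁺(aq) → 2 Mn²⁺(aq) + Sn⁴⁺(aq)
Q = [Mn²⁺]^2·[Sn⁴⁺] / ([Mn³⁺]^2·[Sn²⁺]); log Q = -1.796.
E = E° − (0.0592/n) log Q = +1.33 − (0.0592/2)(-1.796) = +1.383 V.

+1.383 V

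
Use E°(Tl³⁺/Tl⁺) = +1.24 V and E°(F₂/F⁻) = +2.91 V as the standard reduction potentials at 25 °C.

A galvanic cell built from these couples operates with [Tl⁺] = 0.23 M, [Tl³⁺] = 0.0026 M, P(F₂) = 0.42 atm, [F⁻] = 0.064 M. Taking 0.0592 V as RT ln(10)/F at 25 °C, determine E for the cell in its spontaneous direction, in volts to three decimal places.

+1.787 V

F₂/F⁻ is the cathode (higher E°), Tl³⁺/Tl⁺ the anode: E°cell = +2.91 − (+1.24) = +1.67 V, n = 2.
Overall: F₂(g) + Tl⁺(aq) → 2 F⁻(aq) + Tl³⁺(aq)
Q = [F⁻]^2·[Tl³⁺] / (P(F₂)·[Tl⁺]); log Q = -3.958.
E = E° − (0.0592/n) log Q = +1.67 − (0.0592/2)(-3.958) = +1.787 V.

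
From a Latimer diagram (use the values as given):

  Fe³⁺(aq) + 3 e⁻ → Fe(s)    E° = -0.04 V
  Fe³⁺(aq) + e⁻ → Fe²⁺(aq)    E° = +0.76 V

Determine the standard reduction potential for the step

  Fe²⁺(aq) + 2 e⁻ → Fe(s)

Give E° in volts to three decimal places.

Sequential free energies add, so n₃E°₃ = n₁E°₁ + n₂E°₂.
With n₃ = 3, and the known step contributing 1×(+0.76) V, the unknown satisfies 2·E° = 3×(-0.04) − 1×(+0.76) = -0.880.
E° = -0.880 / 2 = -0.440 V.

-0.440 V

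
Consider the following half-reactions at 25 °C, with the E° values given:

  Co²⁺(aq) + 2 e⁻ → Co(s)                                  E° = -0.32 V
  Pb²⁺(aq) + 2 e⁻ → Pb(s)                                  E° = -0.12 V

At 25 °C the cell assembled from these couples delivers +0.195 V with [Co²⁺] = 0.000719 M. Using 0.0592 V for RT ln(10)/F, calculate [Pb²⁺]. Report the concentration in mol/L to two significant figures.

Pb²⁺/Pb is the cathode, Co²⁺/Co the anode: E°cell = +0.20 V, n = 2.
Overall reaction: Pb²⁺(aq) + Co(s) → Pb(s) + Co²⁺(aq); Q = [Co²⁺]^1/[Pb²⁺]^1.
From E = E° − (0.0592/n) log Q: log Q = (E° − E)·n/0.0592 = (+0.20 − (+0.195))·2/0.0592 = 0.1689.
So 1·log[Pb²⁺] = 1·log(0.000719) − log Q = -3.1433 − (0.1689) = -3.3122; [Pb²⁺] = 10^(-3.3122) ≈ 0.00049 M.

0.00049 M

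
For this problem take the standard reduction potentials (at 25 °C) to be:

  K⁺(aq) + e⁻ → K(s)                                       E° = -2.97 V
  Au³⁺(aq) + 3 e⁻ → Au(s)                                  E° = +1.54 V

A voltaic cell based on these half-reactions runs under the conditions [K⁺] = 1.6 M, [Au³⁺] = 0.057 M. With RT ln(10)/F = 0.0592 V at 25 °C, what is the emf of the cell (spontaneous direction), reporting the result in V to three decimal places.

Au³⁺/Au is the cathode (higher E°), K⁺/K the anode: E°cell = +1.54 − (-2.97) = +4.51 V, n = 3.
Overall: Au³⁺(aq) + 3 K(s) → Au(s) + 3 K⁺(aq)
Q = [K⁺]^3 / ([Au³⁺]); log Q = 1.856.
E = E° − (0.0592/n) log Q = +4.51 − (0.0592/3)(1.856) = +4.473 V.

+4.473 V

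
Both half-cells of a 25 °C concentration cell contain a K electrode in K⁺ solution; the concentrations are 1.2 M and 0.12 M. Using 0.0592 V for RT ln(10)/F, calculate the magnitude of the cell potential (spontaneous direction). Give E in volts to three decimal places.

+0.059 V

For a concentration cell E°cell = 0. The 1.2 M side is the cathode (reduction is favoured where [K⁺] is higher).
With n = 1, E = −(0.0592/1) log([K⁺]ₐₙ/[K⁺]꜀ₐₜ) = −(0.0592/1) log(0.12/1.2) = −(0.0592/1)(-1.000) = +0.059 V.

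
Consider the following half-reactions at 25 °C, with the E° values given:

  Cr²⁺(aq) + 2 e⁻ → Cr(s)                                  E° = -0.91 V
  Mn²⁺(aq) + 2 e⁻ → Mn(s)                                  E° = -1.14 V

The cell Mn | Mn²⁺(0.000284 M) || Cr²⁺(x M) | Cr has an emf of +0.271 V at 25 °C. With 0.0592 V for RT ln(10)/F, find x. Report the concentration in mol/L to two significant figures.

Cr²⁺/Cr is the cathode, Mn²⁺/Mn the anode: E°cell = +0.23 V, n = 2.
Overall reaction: Cr²⁺(aq) + Mn(s) → Cr(s) + Mn²⁺(aq); Q = [Mn²⁺]^1/[Cr²⁺]^1.
From E = E° − (0.0592/n) log Q: log Q = (E° − E)·n/0.0592 = (+0.23 − (+0.271))·2/0.0592 = -1.3851.
So 1·log[Cr²⁺] = 1·log(0.000284) − log Q = -3.5467 − (-1.3851) = -2.1616; [Cr²⁺] = 10^(-2.1616) ≈ 0.0069 M.

0.0069 M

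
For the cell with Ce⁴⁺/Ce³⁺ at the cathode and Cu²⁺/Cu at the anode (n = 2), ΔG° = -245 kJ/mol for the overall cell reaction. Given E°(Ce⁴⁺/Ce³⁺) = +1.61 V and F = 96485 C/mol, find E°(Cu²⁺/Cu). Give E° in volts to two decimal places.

+0.34 V

E°cell = −ΔG°/(nF) = −(-245×10³)/((2)(96485)) = +1.270 V.
Since Ce⁴⁺/Ce³⁺ is the cathode and Cu²⁺/Cu the anode, E°cell = E°(Ce⁴⁺/Ce³⁺) − E°(Cu²⁺/Cu).
So E°(Cu²⁺/Cu) = E°(Ce⁴⁺/Ce³⁺) − E°cell = (+1.61) − (+1.270) = +0.34 V.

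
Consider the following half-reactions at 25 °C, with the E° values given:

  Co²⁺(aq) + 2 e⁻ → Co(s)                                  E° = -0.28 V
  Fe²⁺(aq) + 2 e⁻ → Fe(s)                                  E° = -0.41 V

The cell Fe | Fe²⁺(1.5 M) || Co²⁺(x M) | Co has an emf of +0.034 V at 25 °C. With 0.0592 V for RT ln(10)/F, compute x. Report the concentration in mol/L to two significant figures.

Co²⁺/Co is the cathode, Fe²⁺/Fe the anode: E°cell = +0.13 V, n = 2.
Overall reaction: Co²⁺(aq) + Fe(s) → Co(s) + Fe²⁺(aq); Q = [Fe²⁺]^1/[Co²⁺]^1.
From E = E° − (0.0592/n) log Q: log Q = (E° − E)·n/0.0592 = (+0.13 − (+0.034))·2/0.0592 = 3.2432.
So 1·log[Co²⁺] = 1·log(1.5) − log Q = 0.1761 − (3.2432) = -3.0671; [Co²⁺] = 10^(-3.0671) ≈ 0.00086 M.

0.00086 M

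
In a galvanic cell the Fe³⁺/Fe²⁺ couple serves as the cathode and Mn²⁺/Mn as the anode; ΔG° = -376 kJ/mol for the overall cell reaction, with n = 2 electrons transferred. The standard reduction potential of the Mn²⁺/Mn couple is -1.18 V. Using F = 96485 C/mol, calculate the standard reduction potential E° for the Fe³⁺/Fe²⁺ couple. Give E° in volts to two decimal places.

+0.77 V

E°cell = −ΔG°/(nF) = −(-376×10³)/((2)(96485)) = +1.948 V.
Since Fe³⁺/Fe²⁺ is the cathode and Mn²⁺/Mn the anode, E°cell = E°(Fe³⁺/Fe²⁺) − E°(Mn²⁺/Mn).
So E°(Fe³⁺/Fe²⁺) = E°cell + E°(Mn²⁺/Mn) = +1.948 + (-1.18) = +0.77 V.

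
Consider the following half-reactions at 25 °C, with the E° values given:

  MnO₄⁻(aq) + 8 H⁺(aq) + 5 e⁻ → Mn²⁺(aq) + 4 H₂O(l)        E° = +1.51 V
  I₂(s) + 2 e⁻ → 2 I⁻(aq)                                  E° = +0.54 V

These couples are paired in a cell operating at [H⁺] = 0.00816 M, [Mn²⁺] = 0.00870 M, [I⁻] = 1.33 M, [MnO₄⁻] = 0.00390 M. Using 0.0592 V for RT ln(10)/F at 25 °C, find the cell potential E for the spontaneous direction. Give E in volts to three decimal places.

MnO₄⁻/Mn²⁺ is the cathode (higher E°), I₂/I⁻ the anode: E°cell = +1.51 − (+0.54) = +0.97 V, n = 10.
Overall: 2 MnO₄⁻(aq) + 16 H⁺(aq) + 10 I⁻(aq) → 2 Mn²⁺(aq) + 8 H₂O(l) + 5 I₂(s)
Q = [Mn²⁺]^2 / ([MnO₄⁻]^2·[H⁺]^16·[I⁻]^10); log Q = 32.871.
E = E° − (0.0592/n) log Q = +0.97 − (0.0592/10)(32.871) = +0.775 V.

+0.775 V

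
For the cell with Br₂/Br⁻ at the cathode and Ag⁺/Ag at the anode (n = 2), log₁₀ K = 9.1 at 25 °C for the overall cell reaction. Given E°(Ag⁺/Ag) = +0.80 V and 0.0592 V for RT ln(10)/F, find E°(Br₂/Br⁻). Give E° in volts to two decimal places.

E°cell = (0.0592/n)·log K = (0.0592/2)(9.1) = +0.269 V.
Since Br₂/Br⁻ is the cathode and Ag⁺/Ag the anode, E°cell = E°(Br₂/Br⁻) − E°(Ag⁺/Ag).
So E°(Br₂/Br⁻) = E°cell + E°(Ag⁺/Ag) = +0.269 + (+0.80) = +1.07 V.

+1.07 V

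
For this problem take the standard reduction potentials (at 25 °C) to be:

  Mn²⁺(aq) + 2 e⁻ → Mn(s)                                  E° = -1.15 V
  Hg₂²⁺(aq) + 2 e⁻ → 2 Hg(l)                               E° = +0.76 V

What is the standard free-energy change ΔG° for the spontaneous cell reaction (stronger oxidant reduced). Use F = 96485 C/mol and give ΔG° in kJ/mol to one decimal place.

Hg₂²⁺/Hg (E° = +0.76 V) is the cathode; Mn²⁺/Mn (E° = -1.15 V) is the anode, so E°cell = +1.91 V.
Balancing electrons gives n = 2 (lcm of 2 and 2).
ΔG° = −nFE° = −(2)(96485)(+1.91) = -368,573 J = -368.6 kJ/mol.

-368.6 kJ/mol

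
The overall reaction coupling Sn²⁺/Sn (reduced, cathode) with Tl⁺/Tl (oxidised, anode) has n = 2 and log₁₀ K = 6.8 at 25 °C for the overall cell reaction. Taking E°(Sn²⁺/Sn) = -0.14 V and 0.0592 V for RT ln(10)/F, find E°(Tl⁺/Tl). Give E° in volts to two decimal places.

E°cell = (0.0592/n)·log K = (0.0592/2)(6.8) = +0.201 V.
Since Sn²⁺/Sn is the cathode and Tl⁺/Tl the anode, E°cell = E°(Sn²⁺/Sn) − E°(Tl⁺/Tl).
So E°(Tl⁺/Tl) = E°(Sn²⁺/Sn) − E°cell = (-0.14) − (+0.201) = -0.34 V.

-0.34 V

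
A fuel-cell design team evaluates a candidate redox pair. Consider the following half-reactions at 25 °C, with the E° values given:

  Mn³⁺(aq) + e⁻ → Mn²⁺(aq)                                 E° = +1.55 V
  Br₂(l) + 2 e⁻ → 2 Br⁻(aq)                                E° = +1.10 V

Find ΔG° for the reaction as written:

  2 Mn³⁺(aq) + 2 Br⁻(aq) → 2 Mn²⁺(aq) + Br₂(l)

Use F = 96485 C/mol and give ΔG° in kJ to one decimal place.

As written, Mn³⁺/Mn²⁺ is reduced (cathode) and Br₂/Br⁻ is oxidised (anode), so E°cell = (+1.55) − (+1.10) = +0.45 V.
Balancing electrons gives n = 2.
ΔG° = −nFE° = −(2)(96485)(+0.45) = -86,836 J = -86.8 kJ.

-86.8 kJ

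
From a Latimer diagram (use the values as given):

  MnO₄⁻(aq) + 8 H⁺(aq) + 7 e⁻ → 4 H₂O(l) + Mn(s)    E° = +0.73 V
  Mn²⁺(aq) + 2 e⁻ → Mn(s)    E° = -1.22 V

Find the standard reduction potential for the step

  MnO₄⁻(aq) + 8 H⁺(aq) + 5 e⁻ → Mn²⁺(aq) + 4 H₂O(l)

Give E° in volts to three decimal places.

+1.510 V

Sequential free energies add, so n₃E°₃ = n₁E°₁ + n₂E°₂.
With n₃ = 7, and the known step contributing 2×(-1.22) V, the unknown satisfies 5·E° = 7×(+0.73) − 2×(-1.22) = +7.550.
E° = +7.550 / 5 = +1.510 V.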